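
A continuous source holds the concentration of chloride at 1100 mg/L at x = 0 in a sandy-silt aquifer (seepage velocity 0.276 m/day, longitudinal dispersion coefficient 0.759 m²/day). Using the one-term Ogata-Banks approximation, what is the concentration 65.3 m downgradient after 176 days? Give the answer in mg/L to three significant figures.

168 mg/L

For a continuous step input, C/C₀ ≈ ½·erfc((x−vt)/(2√(Dt))).
vt = 0.276 × 176 = 48.576 m and 2√(Dt) = 2√(0.759 × 176) = 23.12 m.
Argument (x−vt)/(2√(Dt)) = (65.3 − 48.576)/23.12 = 0.7234; ½·erfc(0.7234) = 0.1531.
C = 1100 × 0.1531 = 168 mg/L.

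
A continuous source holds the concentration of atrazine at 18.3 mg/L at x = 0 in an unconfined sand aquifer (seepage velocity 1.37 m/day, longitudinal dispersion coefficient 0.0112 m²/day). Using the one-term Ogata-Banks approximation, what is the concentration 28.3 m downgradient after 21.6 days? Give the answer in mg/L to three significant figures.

17.7 mg/L

For a continuous step input, C/C₀ ≈ ½·erfc((x−vt)/(2√(Dt))).
vt = 1.37 × 21.6 = 29.592 m and 2√(Dt) = 2√(0.0112 × 21.6) = 0.9837 m.
Argument (x−vt)/(2√(Dt)) = (28.3 − 29.592)/0.9837 = -1.313; ½·erfc(-1.313) = 0.9683.
C = 18.3 × 0.9683 = 17.7 mg/L.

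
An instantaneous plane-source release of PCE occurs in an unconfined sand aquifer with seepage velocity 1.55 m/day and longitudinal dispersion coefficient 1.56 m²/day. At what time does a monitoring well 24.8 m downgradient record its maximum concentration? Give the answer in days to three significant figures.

15.4 days

For the 1D instantaneous-source solution, setting ∂C/∂t = 0 at fixed x gives v²t² + 2Dt − x² = 0, so t = (√(D² + v²x²) − D)/v².
√(D² + v²x²) = √(1.56² + 1.55² × 24.8²) = 38.47; v² = 2.4025.
t = (38.47 − 1.56)/2.4025 = 15.4 days (vs. the pure-advection estimate x/v = 16.0 d).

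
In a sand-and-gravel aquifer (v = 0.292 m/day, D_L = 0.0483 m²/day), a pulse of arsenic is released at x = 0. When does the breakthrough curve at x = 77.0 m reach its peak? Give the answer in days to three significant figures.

For the 1D instantaneous-source solution, setting ∂C/∂t = 0 at fixed x gives v²t² + 2Dt − x² = 0, so t = (√(D² + v²x²) − D)/v².
√(D² + v²x²) = √(0.0483² + 0.292² × 77.0²) = 22.48; v² = 0.085264.
t = (22.48 − 0.0483)/0.085264 = 263 days (vs. the pure-advection estimate x/v = 264 d).

263 days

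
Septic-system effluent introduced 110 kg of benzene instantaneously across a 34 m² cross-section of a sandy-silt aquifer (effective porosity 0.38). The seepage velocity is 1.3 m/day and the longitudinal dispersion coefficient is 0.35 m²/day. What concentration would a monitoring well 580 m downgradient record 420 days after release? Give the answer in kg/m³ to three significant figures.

For an instantaneous plane source, C(x,t) = M/(n_e·A·√(4πDt)) · exp(−(x−vt)²/(4Dt)), with n_e·A the pore (flow) area.
Plume center vt = 1.3 × 420 = 546 m, so the well at 580 m is 34 m downgradient of the peak.
√(4πDt) = 42.98 m, giving peak height M/(n_e·A·√(4πDt)) = 110/(0.38 × 34 × 42.98) = 0.1981 kg/m³.
(x−vt)²/(4Dt) = (34)²/(4 × 0.35 × 420) = 1.966; exp(−1.966) = 0.1400.
C = 0.1981 × 0.1400 = 0.0277 kg/m³.

0.0277 kg/m³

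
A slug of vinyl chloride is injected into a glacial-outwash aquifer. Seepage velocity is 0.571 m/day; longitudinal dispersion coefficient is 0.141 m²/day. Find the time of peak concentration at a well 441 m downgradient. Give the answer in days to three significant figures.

For the 1D instantaneous-source solution, setting ∂C/∂t = 0 at fixed x gives v²t² + 2Dt − x² = 0, so t = (√(D² + v²x²) − D)/v².
√(D² + v²x²) = √(0.141² + 0.571² × 441²) = 251.8; v² = 0.326041.
t = (251.8 − 0.141)/0.326041 = 772 days (vs. the pure-advection estimate x/v = 772 d).

772 days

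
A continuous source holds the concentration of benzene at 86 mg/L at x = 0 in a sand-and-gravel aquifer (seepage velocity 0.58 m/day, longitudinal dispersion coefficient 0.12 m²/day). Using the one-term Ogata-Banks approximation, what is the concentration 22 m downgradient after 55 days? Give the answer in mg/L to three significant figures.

85.7 mg/L

For a continuous step input, C/C₀ ≈ ½·erfc((x−vt)/(2√(Dt))).
vt = 0.58 × 55 = 31.9 m and 2√(Dt) = 2√(0.12 × 55) = 5.138 m.
Argument (x−vt)/(2√(Dt)) = (22 − 31.9)/5.138 = -1.927; ½·erfc(-1.927) = 0.9968.
C = 86 × 0.9968 = 85.7 mg/L.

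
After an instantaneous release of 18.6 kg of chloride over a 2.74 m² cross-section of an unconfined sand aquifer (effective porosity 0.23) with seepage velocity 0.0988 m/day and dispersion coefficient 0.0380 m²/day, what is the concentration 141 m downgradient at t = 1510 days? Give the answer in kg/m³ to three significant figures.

For an instantaneous plane source, C(x,t) = M/(n_e·A·√(4πDt)) · exp(−(x−vt)²/(4Dt)), with n_e·A the pore (flow) area.
Plume center vt = 0.0988 × 1510 = 149.188 m, so the well at 141 m is 8.188 m upgradient of the peak.
√(4πDt) = 26.85 m, giving peak height M/(n_e·A·√(4πDt)) = 18.6/(0.23 × 2.74 × 26.85) = 1.099 kg/m³.
(x−vt)²/(4Dt) = (-8.188)²/(4 × 0.0380 × 1510) = 0.2921; exp(−0.2921) = 0.7467.
C = 1.099 × 0.7467 = 0.821 kg/m³.

0.821 kg/m³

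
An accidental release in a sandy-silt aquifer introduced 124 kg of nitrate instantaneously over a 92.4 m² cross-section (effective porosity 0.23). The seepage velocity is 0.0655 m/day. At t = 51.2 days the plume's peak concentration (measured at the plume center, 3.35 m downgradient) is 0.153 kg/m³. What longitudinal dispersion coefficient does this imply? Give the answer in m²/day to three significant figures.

2.26 m²/day

At the plume center C_max = M/(n_e·A·√(4πDt)), so D = M²/(4πt·(n_e·A·C_max)²).
n_e·A·C_max = 0.23 × 92.4 × 0.153 = 3.252 kg/m.
D = 124²/(4π × 51.2 × 3.252²) = 2.26 m²/day.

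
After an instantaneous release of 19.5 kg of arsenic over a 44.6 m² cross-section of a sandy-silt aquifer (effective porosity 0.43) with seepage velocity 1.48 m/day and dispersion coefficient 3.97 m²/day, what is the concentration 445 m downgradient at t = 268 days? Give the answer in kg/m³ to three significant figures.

0.00508 kg/m³

For an instantaneous plane source, C(x,t) = M/(n_e·A·√(4πDt)) · exp(−(x−vt)²/(4Dt)), with n_e·A the pore (flow) area.
Plume center vt = 1.48 × 268 = 396.64 m, so the well at 445 m is 48.36 m downgradient of the peak.
√(4πDt) = 115.6 m, giving peak height M/(n_e·A·√(4πDt)) = 19.5/(0.43 × 44.6 × 115.6) = 0.008796 kg/m³.
(x−vt)²/(4Dt) = (48.36)²/(4 × 3.97 × 268) = 0.5495; exp(−0.5495) = 0.5772.
C = 0.008796 × 0.5772 = 0.00508 kg/m³.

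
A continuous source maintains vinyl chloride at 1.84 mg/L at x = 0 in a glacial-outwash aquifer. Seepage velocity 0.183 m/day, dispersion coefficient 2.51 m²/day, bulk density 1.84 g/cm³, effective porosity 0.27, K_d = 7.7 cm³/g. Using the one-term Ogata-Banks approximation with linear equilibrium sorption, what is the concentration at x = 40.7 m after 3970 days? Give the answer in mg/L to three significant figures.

Retardation factor R = 1 + ρ_b·K_d/n = 1 + 1.84 × 7.7/0.27 = 53.47.
Sorption retards both mechanisms: v_R = v/R = 0.003422 m/day, D_R = D/R = 0.04694 m²/day.
v_R·t = 0.003422 × 3970 = 13.58534 m; 2√(D_R t) = 27.30 m; argument = (40.7 − 13.58534)/27.30 = 0.9932.
C = C₀ × ½·erfc(0.9932) = 1.84 × 0.08007 = 0.147 mg/L.

0.147 mg/L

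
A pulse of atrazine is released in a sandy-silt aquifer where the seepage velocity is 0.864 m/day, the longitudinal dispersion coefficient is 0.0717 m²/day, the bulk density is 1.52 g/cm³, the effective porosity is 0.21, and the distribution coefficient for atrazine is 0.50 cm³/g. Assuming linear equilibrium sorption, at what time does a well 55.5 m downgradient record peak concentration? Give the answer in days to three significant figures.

296 days

Retardation factor R = 1 + ρ_b·K_d/n = 1 + 1.52 × 0.50/0.21 = 4.619.
Sorption retards both mechanisms: v_R = v/R = 0.1871 m/day, D_R = D/R = 0.01552 m²/day.
Peak time from v_R²t² + 2D_R t − x² = 0: t = (√(D_R² + v_R²x²) − D_R)/v_R².
√(D_R² + v_R²x²) = √(0.01552² + 0.1871² × 55.5²) = 10.38; v_R² = 0.03501.
t = (10.38 − 0.01552)/0.03501 = 296 days.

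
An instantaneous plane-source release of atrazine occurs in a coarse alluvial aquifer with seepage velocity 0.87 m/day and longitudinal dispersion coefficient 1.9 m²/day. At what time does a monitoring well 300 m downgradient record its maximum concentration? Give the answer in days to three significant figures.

For the 1D instantaneous-source solution, setting ∂C/∂t = 0 at fixed x gives v²t² + 2Dt − x² = 0, so t = (√(D² + v²x²) − D)/v².
√(D² + v²x²) = √(1.9² + 0.87² × 300²) = 261.0; v² = 0.7569.
t = (261.0 − 1.9)/0.7569 = 342 days (vs. the pure-advection estimate x/v = 345 d).

342 days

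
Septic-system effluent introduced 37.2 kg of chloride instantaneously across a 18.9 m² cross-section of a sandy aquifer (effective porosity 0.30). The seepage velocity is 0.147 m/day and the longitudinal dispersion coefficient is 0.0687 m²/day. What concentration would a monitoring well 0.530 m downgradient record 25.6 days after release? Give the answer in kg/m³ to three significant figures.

0.316 kg/m³

For an instantaneous plane source, C(x,t) = M/(n_e·A·√(4πDt)) · exp(−(x−vt)²/(4Dt)), with n_e·A the pore (flow) area.
Plume center vt = 0.147 × 25.6 = 3.7632 m, so the well at 0.530 m is 3.2332 m upgradient of the peak.
√(4πDt) = 4.701 m, giving peak height M/(n_e·A·√(4πDt)) = 37.2/(0.30 × 18.9 × 4.701) = 1.396 kg/m³.
(x−vt)²/(4Dt) = (-3.2332)²/(4 × 0.0687 × 25.6) = 1.486; exp(−1.486) = 0.2263.
C = 1.396 × 0.2263 = 0.316 kg/m³.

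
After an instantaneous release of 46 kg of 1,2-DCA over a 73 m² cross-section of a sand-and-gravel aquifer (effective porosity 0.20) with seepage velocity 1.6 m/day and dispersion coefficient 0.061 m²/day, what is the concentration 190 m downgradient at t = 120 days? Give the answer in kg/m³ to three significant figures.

0.287 kg/m³

For an instantaneous plane source, C(x,t) = M/(n_e·A·√(4πDt)) · exp(−(x−vt)²/(4Dt)), with n_e·A the pore (flow) area.
Plume center vt = 1.6 × 120 = 192 m, so the well at 190 m is 2 m upgradient of the peak.
√(4πDt) = 9.591 m, giving peak height M/(n_e·A·√(4πDt)) = 46/(0.20 × 73 × 9.591) = 0.3285 kg/m³.
(x−vt)²/(4Dt) = (-2)²/(4 × 0.061 × 120) = 0.1366; exp(−0.1366) = 0.8723.
C = 0.3285 × 0.8723 = 0.287 kg/m³.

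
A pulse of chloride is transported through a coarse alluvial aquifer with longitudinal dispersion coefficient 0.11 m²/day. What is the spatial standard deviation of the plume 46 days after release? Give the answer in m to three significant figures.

Dispersive spreading gives a Gaussian with σ² = 2Dt; advection only shifts the center.
σ = √(2 × 0.11 × 46) = 3.18 m.

3.18 m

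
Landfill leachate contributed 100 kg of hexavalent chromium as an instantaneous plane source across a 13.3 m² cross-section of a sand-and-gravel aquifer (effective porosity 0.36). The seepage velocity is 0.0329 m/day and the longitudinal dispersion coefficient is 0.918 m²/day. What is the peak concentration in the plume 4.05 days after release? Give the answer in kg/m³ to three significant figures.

The peak of an instantaneous 1D plume sits at x = vt; there the Gaussian factor is 1 and C_max = M/(n_e·A·√(4πDt)), where n_e·A is the pore area the mass is dissolved in.
√(4πDt) = √(4π × 0.918 × 4.05) = 6.835 m, so C_max = 100/(0.36 × 13.3 × 6.835) = 3.06 kg/m³.

3.06 kg/m³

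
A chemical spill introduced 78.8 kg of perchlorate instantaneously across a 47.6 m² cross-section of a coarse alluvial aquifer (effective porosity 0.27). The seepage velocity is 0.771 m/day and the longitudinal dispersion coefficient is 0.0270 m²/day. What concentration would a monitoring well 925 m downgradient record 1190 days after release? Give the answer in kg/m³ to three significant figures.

0.197 kg/m³

For an instantaneous plane source, C(x,t) = M/(n_e·A·√(4πDt)) · exp(−(x−vt)²/(4Dt)), with n_e·A the pore (flow) area.
Plume center vt = 0.771 × 1190 = 917.49 m, so the well at 925 m is 7.51 m downgradient of the peak.
√(4πDt) = 20.09 m, giving peak height M/(n_e·A·√(4πDt)) = 78.8/(0.27 × 47.6 × 20.09) = 0.3052 kg/m³.
(x−vt)²/(4Dt) = (7.51)²/(4 × 0.0270 × 1190) = 0.4388; exp(−0.4388) = 0.6448.
C = 0.3052 × 0.6448 = 0.197 kg/m³.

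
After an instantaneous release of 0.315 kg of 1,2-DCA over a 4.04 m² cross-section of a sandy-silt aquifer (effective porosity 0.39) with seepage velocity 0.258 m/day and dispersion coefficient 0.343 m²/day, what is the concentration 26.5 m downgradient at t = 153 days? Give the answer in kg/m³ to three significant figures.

For an instantaneous plane source, C(x,t) = M/(n_e·A·√(4πDt)) · exp(−(x−vt)²/(4Dt)), with n_e·A the pore (flow) area.
Plume center vt = 0.258 × 153 = 39.474 m, so the well at 26.5 m is 12.974 m upgradient of the peak.
√(4πDt) = 25.68 m, giving peak height M/(n_e·A·√(4πDt)) = 0.315/(0.39 × 4.04 × 25.68) = 0.007785 kg/m³.
(x−vt)²/(4Dt) = (-12.974)²/(4 × 0.343 × 153) = 0.8019; exp(−0.8019) = 0.4485.
C = 0.007785 × 0.4485 = 0.00349 kg/m³.

0.00349 kg/m³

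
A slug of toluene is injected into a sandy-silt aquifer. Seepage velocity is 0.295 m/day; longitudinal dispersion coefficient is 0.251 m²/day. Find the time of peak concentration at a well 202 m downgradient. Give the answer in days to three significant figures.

682 days

For the 1D instantaneous-source solution, setting ∂C/∂t = 0 at fixed x gives v²t² + 2Dt − x² = 0, so t = (√(D² + v²x²) − D)/v².
√(D² + v²x²) = √(0.251² + 0.295² × 202²) = 59.59; v² = 0.087025.
t = (59.59 − 0.251)/0.087025 = 682 days (vs. the pure-advection estimate x/v = 685 d).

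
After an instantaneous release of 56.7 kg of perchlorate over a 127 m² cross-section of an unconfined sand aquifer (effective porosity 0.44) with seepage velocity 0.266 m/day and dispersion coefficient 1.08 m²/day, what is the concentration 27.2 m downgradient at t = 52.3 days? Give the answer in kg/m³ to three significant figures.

For an instantaneous plane source, C(x,t) = M/(n_e·A·√(4πDt)) · exp(−(x−vt)²/(4Dt)), with n_e·A the pore (flow) area.
Plume center vt = 0.266 × 52.3 = 13.9118 m, so the well at 27.2 m is 13.2882 m downgradient of the peak.
√(4πDt) = 26.64 m, giving peak height M/(n_e·A·√(4πDt)) = 56.7/(0.44 × 127 × 26.64) = 0.03809 kg/m³.
(x−vt)²/(4Dt) = (13.2882)²/(4 × 1.08 × 52.3) = 0.7815; exp(−0.7815) = 0.4577.
C = 0.03809 × 0.4577 = 0.0174 kg/m³.

0.0174 kg/m³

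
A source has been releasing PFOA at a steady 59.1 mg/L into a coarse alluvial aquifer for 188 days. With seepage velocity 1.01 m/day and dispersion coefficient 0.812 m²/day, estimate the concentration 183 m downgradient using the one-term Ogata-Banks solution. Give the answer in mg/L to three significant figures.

38.6 mg/L

For a continuous step input, C/C₀ ≈ ½·erfc((x−vt)/(2√(Dt))).
vt = 1.01 × 188 = 189.88 m and 2√(Dt) = 2√(0.812 × 188) = 24.71 m.
Argument (x−vt)/(2√(Dt)) = (183 − 189.88)/24.71 = -0.2784; ½·erfc(-0.2784) = 0.6531.
C = 59.1 × 0.6531 = 38.6 mg/L.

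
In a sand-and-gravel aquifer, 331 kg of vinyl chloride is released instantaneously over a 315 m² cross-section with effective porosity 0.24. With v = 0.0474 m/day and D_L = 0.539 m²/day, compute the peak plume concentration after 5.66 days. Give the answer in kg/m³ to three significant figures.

The peak of an instantaneous 1D plume sits at x = vt; there the Gaussian factor is 1 and C_max = M/(n_e·A·√(4πDt)), where n_e·A is the pore area the mass is dissolved in.
√(4πDt) = √(4π × 0.539 × 5.66) = 6.192 m, so C_max = 331/(0.24 × 315 × 6.192) = 0.707 kg/m³.

0.707 kg/m³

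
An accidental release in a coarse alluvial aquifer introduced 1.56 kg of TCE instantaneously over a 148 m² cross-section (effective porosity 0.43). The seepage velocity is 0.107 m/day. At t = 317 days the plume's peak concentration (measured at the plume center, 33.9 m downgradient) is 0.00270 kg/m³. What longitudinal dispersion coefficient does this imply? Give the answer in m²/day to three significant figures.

0.0207 m²/day

At the plume center C_max = M/(n_e·A·√(4πDt)), so D = M²/(4πt·(n_e·A·C_max)²).
n_e·A·C_max = 0.43 × 148 × 0.00270 = 0.1718 kg/m.
D = 1.56²/(4π × 317 × 0.1718²) = 0.0207 m²/day.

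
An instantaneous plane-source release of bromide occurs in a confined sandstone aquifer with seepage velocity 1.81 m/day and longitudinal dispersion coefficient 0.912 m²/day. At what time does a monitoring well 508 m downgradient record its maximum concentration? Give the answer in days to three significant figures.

For the 1D instantaneous-source solution, setting ∂C/∂t = 0 at fixed x gives v²t² + 2Dt − x² = 0, so t = (√(D² + v²x²) − D)/v².
√(D² + v²x²) = √(0.912² + 1.81² × 508²) = 919.5; v² = 3.2761.
t = (919.5 − 0.912)/3.2761 = 280 days (vs. the pure-advection estimate x/v = 281 d).

280 days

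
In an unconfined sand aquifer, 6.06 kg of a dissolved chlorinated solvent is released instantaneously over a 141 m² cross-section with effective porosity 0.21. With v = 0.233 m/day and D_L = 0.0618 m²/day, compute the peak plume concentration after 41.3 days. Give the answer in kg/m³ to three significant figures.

The peak of an instantaneous 1D plume sits at x = vt; there the Gaussian factor is 1 and C_max = M/(n_e·A·√(4πDt)), where n_e·A is the pore area the mass is dissolved in.
√(4πDt) = √(4π × 0.0618 × 41.3) = 5.663 m, so C_max = 6.06/(0.21 × 141 × 5.663) = 0.0361 kg/m³.

0.0361 kg/m³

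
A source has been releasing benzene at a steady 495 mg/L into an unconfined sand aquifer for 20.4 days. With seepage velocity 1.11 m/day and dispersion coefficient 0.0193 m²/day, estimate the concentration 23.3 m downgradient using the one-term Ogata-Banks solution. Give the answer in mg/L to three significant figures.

For a continuous step input, C/C₀ ≈ ½·erfc((x−vt)/(2√(Dt))).
vt = 1.11 × 20.4 = 22.644 m and 2√(Dt) = 2√(0.0193 × 20.4) = 1.255 m.
Argument (x−vt)/(2√(Dt)) = (23.3 − 22.644)/1.255 = 0.5227; ½·erfc(0.5227) = 0.2299.
C = 495 × 0.2299 = 114 mg/L.

114 mg/L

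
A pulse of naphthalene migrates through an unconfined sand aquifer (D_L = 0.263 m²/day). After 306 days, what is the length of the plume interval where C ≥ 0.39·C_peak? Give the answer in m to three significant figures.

The plume is Gaussian with σ = √(2Dt) = √(2 × 0.263 × 306) = 12.69 m.
C/C_peak = exp(−Δx²/(2σ²)) = 0.39 ⇒ Δx = σ·√(−2 ln 0.39) = 12.69 × 1.372 = 17.41 m.
Width = 2Δx = 34.8 m.

34.8 m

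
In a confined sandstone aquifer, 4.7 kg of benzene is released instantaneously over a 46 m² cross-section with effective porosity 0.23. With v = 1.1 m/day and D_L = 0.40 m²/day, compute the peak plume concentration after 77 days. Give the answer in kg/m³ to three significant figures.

0.0226 kg/m³

The peak of an instantaneous 1D plume sits at x = vt; there the Gaussian factor is 1 and C_max = M/(n_e·A·√(4πDt)), where n_e·A is the pore area the mass is dissolved in.
√(4πDt) = √(4π × 0.40 × 77) = 19.67 m, so C_max = 4.7/(0.23 × 46 × 19.67) = 0.0226 kg/m³.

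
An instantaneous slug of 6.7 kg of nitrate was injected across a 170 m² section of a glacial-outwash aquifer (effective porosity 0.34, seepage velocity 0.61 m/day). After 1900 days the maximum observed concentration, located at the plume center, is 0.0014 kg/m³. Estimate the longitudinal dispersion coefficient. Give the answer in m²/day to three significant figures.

0.287 m²/day

At the plume center C_max = M/(n_e·A·√(4πDt)), so D = M²/(4πt·(n_e·A·C_max)²).
n_e·A·C_max = 0.34 × 170 × 0.0014 = 0.08092 kg/m.
D = 6.7²/(4π × 1900 × 0.08092²) = 0.287 m²/day.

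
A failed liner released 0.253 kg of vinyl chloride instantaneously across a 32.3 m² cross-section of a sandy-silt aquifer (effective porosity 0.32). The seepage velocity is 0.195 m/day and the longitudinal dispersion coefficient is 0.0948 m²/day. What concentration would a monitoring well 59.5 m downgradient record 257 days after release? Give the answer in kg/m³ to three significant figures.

For an instantaneous plane source, C(x,t) = M/(n_e·A·√(4πDt)) · exp(−(x−vt)²/(4Dt)), with n_e·A the pore (flow) area.
Plume center vt = 0.195 × 257 = 50.115 m, so the well at 59.5 m is 9.385 m downgradient of the peak.
√(4πDt) = 17.50 m, giving peak height M/(n_e·A·√(4πDt)) = 0.253/(0.32 × 32.3 × 17.50) = 0.001399 kg/m³.
(x−vt)²/(4Dt) = (9.385)²/(4 × 0.0948 × 257) = 0.9038; exp(−0.9038) = 0.4050.
C = 0.001399 × 0.4050 = 0.000567 kg/m³.

0.000567 kg/m³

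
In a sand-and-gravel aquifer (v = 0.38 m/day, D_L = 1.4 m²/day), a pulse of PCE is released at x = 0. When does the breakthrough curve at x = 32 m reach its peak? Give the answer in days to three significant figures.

For the 1D instantaneous-source solution, setting ∂C/∂t = 0 at fixed x gives v²t² + 2Dt − x² = 0, so t = (√(D² + v²x²) − D)/v².
√(D² + v²x²) = √(1.4² + 0.38² × 32²) = 12.24; v² = 0.1444.
t = (12.24 − 1.4)/0.1444 = 75.1 days (vs. the pure-advection estimate x/v = 84.2 d).

75.1 days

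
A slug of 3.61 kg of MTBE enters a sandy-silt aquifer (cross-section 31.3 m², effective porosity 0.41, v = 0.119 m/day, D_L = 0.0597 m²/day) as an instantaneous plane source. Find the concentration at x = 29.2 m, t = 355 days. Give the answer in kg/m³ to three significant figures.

0.00232 kg/m³

For an instantaneous plane source, C(x,t) = M/(n_e·A·√(4πDt)) · exp(−(x−vt)²/(4Dt)), with n_e·A the pore (flow) area.
Plume center vt = 0.119 × 355 = 42.245 m, so the well at 29.2 m is 13.045 m upgradient of the peak.
√(4πDt) = 16.32 m, giving peak height M/(n_e·A·√(4πDt)) = 3.61/(0.41 × 31.3 × 16.32) = 0.01724 kg/m³.
(x−vt)²/(4Dt) = (-13.045)²/(4 × 0.0597 × 355) = 2.007; exp(−2.007) = 0.1344.
C = 0.01724 × 0.1344 = 0.00232 kg/m³.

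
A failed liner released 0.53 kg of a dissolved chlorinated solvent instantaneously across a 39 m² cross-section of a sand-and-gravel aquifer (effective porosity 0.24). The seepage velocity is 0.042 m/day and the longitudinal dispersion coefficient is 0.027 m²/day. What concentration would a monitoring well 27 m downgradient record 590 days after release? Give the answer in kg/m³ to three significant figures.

For an instantaneous plane source, C(x,t) = M/(n_e·A·√(4πDt)) · exp(−(x−vt)²/(4Dt)), with n_e·A the pore (flow) area.
Plume center vt = 0.042 × 590 = 24.78 m, so the well at 27 m is 2.22 m downgradient of the peak.
√(4πDt) = 14.15 m, giving peak height M/(n_e·A·√(4πDt)) = 0.53/(0.24 × 39 × 14.15) = 0.004002 kg/m³.
(x−vt)²/(4Dt) = (2.22)²/(4 × 0.027 × 590) = 0.07734; exp(−0.07734) = 0.9256.
C = 0.004002 × 0.9256 = 0.00370 kg/m³.

0.00370 kg/m³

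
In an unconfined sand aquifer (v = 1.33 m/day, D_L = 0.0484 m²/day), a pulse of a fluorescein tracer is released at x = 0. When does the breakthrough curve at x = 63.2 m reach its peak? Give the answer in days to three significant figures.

47.5 days

For the 1D instantaneous-source solution, setting ∂C/∂t = 0 at fixed x gives v²t² + 2Dt − x² = 0, so t = (√(D² + v²x²) − D)/v².
√(D² + v²x²) = √(0.0484² + 1.33² × 63.2²) = 84.06; v² = 1.7689.
t = (84.06 − 0.0484)/1.7689 = 47.5 days (vs. the pure-advection estimate x/v = 47.5 d).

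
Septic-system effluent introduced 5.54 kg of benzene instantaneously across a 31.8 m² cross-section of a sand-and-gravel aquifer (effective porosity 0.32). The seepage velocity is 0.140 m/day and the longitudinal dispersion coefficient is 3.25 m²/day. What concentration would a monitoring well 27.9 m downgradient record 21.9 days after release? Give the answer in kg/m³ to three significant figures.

For an instantaneous plane source, C(x,t) = M/(n_e·A·√(4πDt)) · exp(−(x−vt)²/(4Dt)), with n_e·A the pore (flow) area.
Plume center vt = 0.140 × 21.9 = 3.066 m, so the well at 27.9 m is 24.834 m downgradient of the peak.
√(4πDt) = 29.91 m, giving peak height M/(n_e·A·√(4πDt)) = 5.54/(0.32 × 31.8 × 29.91) = 0.01820 kg/m³.
(x−vt)²/(4Dt) = (24.834)²/(4 × 3.25 × 21.9) = 2.166; exp(−2.166) = 0.1146.
C = 0.01820 × 0.1146 = 0.00209 kg/m³.

0.00209 kg/m³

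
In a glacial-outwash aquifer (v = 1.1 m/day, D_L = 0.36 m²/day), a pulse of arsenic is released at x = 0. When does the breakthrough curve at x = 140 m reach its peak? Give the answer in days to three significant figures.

127 days

For the 1D instantaneous-source solution, setting ∂C/∂t = 0 at fixed x gives v²t² + 2Dt − x² = 0, so t = (√(D² + v²x²) − D)/v².
√(D² + v²x²) = √(0.36² + 1.1² × 140²) = 154.0; v² = 1.21.
t = (154.0 − 0.36)/1.21 = 127 days (vs. the pure-advection estimate x/v = 127 d).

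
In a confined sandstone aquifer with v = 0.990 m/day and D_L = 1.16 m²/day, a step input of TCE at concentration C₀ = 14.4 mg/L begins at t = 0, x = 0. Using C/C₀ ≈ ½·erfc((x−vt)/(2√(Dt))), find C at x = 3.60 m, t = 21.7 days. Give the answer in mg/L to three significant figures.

For a continuous step input, C/C₀ ≈ ½·erfc((x−vt)/(2√(Dt))).
vt = 0.990 × 21.7 = 21.483 m and 2√(Dt) = 2√(1.16 × 21.7) = 10.03 m.
Argument (x−vt)/(2√(Dt)) = (3.60 − 21.483)/10.03 = -1.783; ½·erfc(-1.783) = 0.9942.
C = 14.4 × 0.9942 = 14.3 mg/L.

14.3 mg/L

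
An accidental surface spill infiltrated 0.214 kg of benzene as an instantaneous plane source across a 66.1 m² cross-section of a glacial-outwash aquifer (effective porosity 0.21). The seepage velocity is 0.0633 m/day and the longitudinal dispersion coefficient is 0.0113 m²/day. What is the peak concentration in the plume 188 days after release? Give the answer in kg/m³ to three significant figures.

The peak of an instantaneous 1D plume sits at x = vt; there the Gaussian factor is 1 and C_max = M/(n_e·A·√(4πDt)), where n_e·A is the pore area the mass is dissolved in.
√(4πDt) = √(4π × 0.0113 × 188) = 5.167 m, so C_max = 0.214/(0.21 × 66.1 × 5.167) = 0.00298 kg/m³.

0.00298 kg/m³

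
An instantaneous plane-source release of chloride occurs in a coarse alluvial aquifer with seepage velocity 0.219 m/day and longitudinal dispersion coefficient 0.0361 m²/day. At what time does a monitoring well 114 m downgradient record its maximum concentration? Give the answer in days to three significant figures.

520 days

For the 1D instantaneous-source solution, setting ∂C/∂t = 0 at fixed x gives v²t² + 2Dt − x² = 0, so t = (√(D² + v²x²) − D)/v².
√(D² + v²x²) = √(0.0361² + 0.219² × 114²) = 24.97; v² = 0.047961.
t = (24.97 − 0.0361)/0.047961 = 520 days (vs. the pure-advection estimate x/v = 521 d).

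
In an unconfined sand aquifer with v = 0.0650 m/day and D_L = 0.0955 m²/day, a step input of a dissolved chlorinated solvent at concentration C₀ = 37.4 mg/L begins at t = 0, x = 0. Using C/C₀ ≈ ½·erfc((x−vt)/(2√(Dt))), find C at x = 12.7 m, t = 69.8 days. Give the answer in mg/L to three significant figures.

For a continuous step input, C/C₀ ≈ ½·erfc((x−vt)/(2√(Dt))).
vt = 0.0650 × 69.8 = 4.537 m and 2√(Dt) = 2√(0.0955 × 69.8) = 5.164 m.
Argument (x−vt)/(2√(Dt)) = (12.7 − 4.537)/5.164 = 1.581; ½·erfc(1.581) = 0.01268.
C = 37.4 × 0.01268 = 0.474 mg/L.

0.474 mg/L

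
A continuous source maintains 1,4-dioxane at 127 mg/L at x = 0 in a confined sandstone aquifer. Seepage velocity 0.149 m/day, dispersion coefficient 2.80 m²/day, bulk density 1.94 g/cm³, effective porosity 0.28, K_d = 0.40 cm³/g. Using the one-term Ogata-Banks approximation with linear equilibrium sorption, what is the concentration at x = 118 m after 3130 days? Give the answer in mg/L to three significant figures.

67.7 mg/L

Retardation factor R = 1 + ρ_b·K_d/n = 1 + 1.94 × 0.40/0.28 = 3.771.
Sorption retards both mechanisms: v_R = v/R = 0.03951 m/day, D_R = D/R = 0.7425 m²/day.
v_R·t = 0.03951 × 3130 = 123.6663 m; 2√(D_R t) = 96.42 m; argument = (118 − 123.6663)/96.42 = -0.05877.
C = C₀ × ½·erfc(-0.05877) = 127 × 0.5331 = 67.7 mg/L.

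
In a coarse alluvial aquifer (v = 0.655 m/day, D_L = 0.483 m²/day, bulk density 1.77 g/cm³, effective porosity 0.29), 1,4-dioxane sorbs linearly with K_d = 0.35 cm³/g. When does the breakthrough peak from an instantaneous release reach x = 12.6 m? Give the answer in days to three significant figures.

56.9 days

Retardation factor R = 1 + ρ_b·K_d/n = 1 + 1.77 × 0.35/0.29 = 3.136.
Sorption retards both mechanisms: v_R = v/R = 0.2089 m/day, D_R = D/R = 0.1540 m²/day.
Peak time from v_R²t² + 2D_R t − x² = 0: t = (√(D_R² + v_R²x²) − D_R)/v_R².
√(D_R² + v_R²x²) = √(0.1540² + 0.2089² × 12.6²) = 2.637; v_R² = 0.04364.
t = (2.637 − 0.1540)/0.04364 = 56.9 days.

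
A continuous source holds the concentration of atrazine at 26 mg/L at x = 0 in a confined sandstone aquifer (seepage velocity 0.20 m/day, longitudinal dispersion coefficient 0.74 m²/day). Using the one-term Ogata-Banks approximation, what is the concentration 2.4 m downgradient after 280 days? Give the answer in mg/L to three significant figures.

25.9 mg/L

For a continuous step input, C/C₀ ≈ ½·erfc((x−vt)/(2√(Dt))).
vt = 0.20 × 280 = 56 m and 2√(Dt) = 2√(0.74 × 280) = 28.79 m.
Argument (x−vt)/(2√(Dt)) = (2.4 − 56)/28.79 = -1.862; ½·erfc(-1.862) = 0.9958.
C = 26 × 0.9958 = 25.9 mg/L.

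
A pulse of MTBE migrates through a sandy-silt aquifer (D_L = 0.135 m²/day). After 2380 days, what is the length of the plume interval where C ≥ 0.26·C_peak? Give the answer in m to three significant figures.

The plume is Gaussian with σ = √(2Dt) = √(2 × 0.135 × 2380) = 25.35 m.
C/C_peak = exp(−Δx²/(2σ²)) = 0.26 ⇒ Δx = σ·√(−2 ln 0.26) = 25.35 × 1.641 = 41.60 m.
Width = 2Δx = 83.2 m.

83.2 m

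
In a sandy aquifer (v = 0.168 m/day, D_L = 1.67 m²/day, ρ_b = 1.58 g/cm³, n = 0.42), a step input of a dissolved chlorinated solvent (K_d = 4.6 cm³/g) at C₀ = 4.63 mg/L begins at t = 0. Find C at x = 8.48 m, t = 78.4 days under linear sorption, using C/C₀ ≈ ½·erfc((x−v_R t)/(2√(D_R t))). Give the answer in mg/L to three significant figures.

Retardation factor R = 1 + ρ_b·K_d/n = 1 + 1.58 × 4.6/0.42 = 18.30.
Sorption retards both mechanisms: v_R = v/R = 0.009180 m/day, D_R = D/R = 0.09126 m²/day.
v_R·t = 0.009180 × 78.4 = 0.719712 m; 2√(D_R t) = 5.350 m; argument = (8.48 − 0.719712)/5.350 = 1.451.
C = C₀ × ½·erfc(1.451) = 4.63 × 0.02008 = 0.0930 mg/L.

0.0930 mg/L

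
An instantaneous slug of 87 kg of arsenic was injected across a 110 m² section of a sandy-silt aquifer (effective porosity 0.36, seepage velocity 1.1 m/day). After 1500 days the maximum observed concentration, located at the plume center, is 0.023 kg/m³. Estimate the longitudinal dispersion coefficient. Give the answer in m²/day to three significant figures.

At the plume center C_max = M/(n_e·A·√(4πDt)), so D = M²/(4πt·(n_e·A·C_max)²).
n_e·A·C_max = 0.36 × 110 × 0.023 = 0.9108 kg/m.
D = 87²/(4π × 1500 × 0.9108²) = 0.484 m²/day.

0.484 m²/day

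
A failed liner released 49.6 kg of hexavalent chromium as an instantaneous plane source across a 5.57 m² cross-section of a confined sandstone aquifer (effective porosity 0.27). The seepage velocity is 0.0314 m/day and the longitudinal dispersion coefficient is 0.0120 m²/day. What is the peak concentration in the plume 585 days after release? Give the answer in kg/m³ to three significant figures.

3.51 kg/m³

The peak of an instantaneous 1D plume sits at x = vt; there the Gaussian factor is 1 and C_max = M/(n_e·A·√(4πDt)), where n_e·A is the pore area the mass is dissolved in.
√(4πDt) = √(4π × 0.0120 × 585) = 9.392 m, so C_max = 49.6/(0.27 × 5.57 × 9.392) = 3.51 kg/m³.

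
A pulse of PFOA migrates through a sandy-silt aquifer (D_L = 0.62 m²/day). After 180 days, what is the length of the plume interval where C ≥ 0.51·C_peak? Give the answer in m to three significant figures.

The plume is Gaussian with σ = √(2Dt) = √(2 × 0.62 × 180) = 14.94 m.
C/C_peak = exp(−Δx²/(2σ²)) = 0.51 ⇒ Δx = σ·√(−2 ln 0.51) = 14.94 × 1.160 = 17.33 m.
Width = 2Δx = 34.7 m.

34.7 m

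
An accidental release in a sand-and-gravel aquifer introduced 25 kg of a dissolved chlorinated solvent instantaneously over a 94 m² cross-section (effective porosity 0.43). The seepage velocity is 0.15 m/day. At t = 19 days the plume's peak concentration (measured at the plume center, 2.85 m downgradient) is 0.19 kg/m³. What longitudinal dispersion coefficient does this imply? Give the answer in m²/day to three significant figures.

At the plume center C_max = M/(n_e·A·√(4πDt)), so D = M²/(4πt·(n_e·A·C_max)²).
n_e·A·C_max = 0.43 × 94 × 0.19 = 7.680 kg/m.
D = 25²/(4π × 19 × 7.680²) = 0.0444 m²/day.

0.0444 m²/day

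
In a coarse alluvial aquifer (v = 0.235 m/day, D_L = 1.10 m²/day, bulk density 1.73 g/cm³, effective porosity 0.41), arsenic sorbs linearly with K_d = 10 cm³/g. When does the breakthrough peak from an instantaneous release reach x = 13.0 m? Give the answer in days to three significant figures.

Retardation factor R = 1 + ρ_b·K_d/n = 1 + 1.73 × 10/0.41 = 43.20.
Sorption retards both mechanisms: v_R = v/R = 0.005440 m/day, D_R = D/R = 0.02546 m²/day.
Peak time from v_R²t² + 2D_R t − x² = 0: t = (√(D_R² + v_R²x²) − D_R)/v_R².
√(D_R² + v_R²x²) = √(0.02546² + 0.005440² × 13.0²) = 0.07516; v_R² = 2.959e-05.
t = (0.07516 − 0.02546)/2.959e-05 = 1680 days.

1680 days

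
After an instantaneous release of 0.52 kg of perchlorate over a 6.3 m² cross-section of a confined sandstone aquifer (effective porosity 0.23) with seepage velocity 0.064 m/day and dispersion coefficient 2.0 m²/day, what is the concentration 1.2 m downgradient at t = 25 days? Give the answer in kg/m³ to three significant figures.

For an instantaneous plane source, C(x,t) = M/(n_e·A·√(4πDt)) · exp(−(x−vt)²/(4Dt)), with n_e·A the pore (flow) area.
Plume center vt = 0.064 × 25 = 1.6 m, so the well at 1.2 m is 0.4 m upgradient of the peak.
√(4πDt) = 25.07 m, giving peak height M/(n_e·A·√(4πDt)) = 0.52/(0.23 × 6.3 × 25.07) = 0.01431 kg/m³.
(x−vt)²/(4Dt) = (-0.4)²/(4 × 2.0 × 25) = 0.0008000; exp(−0.0008000) = 0.9992.
C = 0.01431 × 0.9992 = 0.0143 kg/m³.

0.0143 kg/m³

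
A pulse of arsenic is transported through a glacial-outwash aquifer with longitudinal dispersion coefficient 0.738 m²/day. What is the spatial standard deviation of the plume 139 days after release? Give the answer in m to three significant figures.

14.3 m

Dispersive spreading gives a Gaussian with σ² = 2Dt; advection only shifts the center.
σ = √(2 × 0.738 × 139) = 14.3 m.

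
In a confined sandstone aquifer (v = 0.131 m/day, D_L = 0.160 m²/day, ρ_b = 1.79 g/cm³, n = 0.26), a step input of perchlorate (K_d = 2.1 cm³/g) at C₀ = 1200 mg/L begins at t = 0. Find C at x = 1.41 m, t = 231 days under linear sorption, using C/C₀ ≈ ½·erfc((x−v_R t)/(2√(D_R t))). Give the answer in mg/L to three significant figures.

Retardation factor R = 1 + ρ_b·K_d/n = 1 + 1.79 × 2.1/0.26 = 15.46.
Sorption retards both mechanisms: v_R = v/R = 0.008473 m/day, D_R = D/R = 0.01035 m²/day.
v_R·t = 0.008473 × 231 = 1.957263 m; 2√(D_R t) = 3.092 m; argument = (1.41 − 1.957263)/3.092 = -0.1770.
C = C₀ × ½·erfc(-0.1770) = 1200 × 0.5988 = 719 mg/L.

719 mg/L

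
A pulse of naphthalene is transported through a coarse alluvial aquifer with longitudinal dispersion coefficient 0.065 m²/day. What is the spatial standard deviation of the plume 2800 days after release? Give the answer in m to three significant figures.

19.1 m

Dispersive spreading gives a Gaussian with σ² = 2Dt; advection only shifts the center.
σ = √(2 × 0.065 × 2800) = 19.1 m.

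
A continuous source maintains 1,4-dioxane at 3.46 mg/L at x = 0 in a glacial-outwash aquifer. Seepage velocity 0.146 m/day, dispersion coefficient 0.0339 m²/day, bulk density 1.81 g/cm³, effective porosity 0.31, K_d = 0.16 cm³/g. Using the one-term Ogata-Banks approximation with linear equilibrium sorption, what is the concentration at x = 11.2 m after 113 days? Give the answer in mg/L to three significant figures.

Retardation factor R = 1 + ρ_b·K_d/n = 1 + 1.81 × 0.16/0.31 = 1.934.
Sorption retards both mechanisms: v_R = v/R = 0.07549 m/day, D_R = D/R = 0.01753 m²/day.
v_R·t = 0.07549 × 113 = 8.53037 m; 2√(D_R t) = 2.815 m; argument = (11.2 − 8.53037)/2.815 = 0.9484.
C = C₀ × ½·erfc(0.9484) = 3.46 × 0.08992 = 0.311 mg/L.

0.311 mg/L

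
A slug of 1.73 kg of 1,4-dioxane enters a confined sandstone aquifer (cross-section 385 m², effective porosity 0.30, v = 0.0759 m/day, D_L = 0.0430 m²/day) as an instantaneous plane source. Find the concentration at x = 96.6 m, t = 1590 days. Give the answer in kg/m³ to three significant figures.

6.13e-05 kg/m³

For an instantaneous plane source, C(x,t) = M/(n_e·A·√(4πDt)) · exp(−(x−vt)²/(4Dt)), with n_e·A the pore (flow) area.
Plume center vt = 0.0759 × 1590 = 120.681 m, so the well at 96.6 m is 24.081 m upgradient of the peak.
√(4πDt) = 29.31 m, giving peak height M/(n_e·A·√(4πDt)) = 1.73/(0.30 × 385 × 29.31) = 0.0005110 kg/m³.
(x−vt)²/(4Dt) = (-24.081)²/(4 × 0.0430 × 1590) = 2.120; exp(−2.120) = 0.1200.
C = 0.0005110 × 0.1200 = 6.13e-05 kg/m³.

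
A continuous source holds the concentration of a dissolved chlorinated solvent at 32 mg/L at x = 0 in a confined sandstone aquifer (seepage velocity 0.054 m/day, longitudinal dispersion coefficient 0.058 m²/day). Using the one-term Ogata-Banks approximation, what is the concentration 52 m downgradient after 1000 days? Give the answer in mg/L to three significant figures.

For a continuous step input, C/C₀ ≈ ½·erfc((x−vt)/(2√(Dt))).
vt = 0.054 × 1000 = 54 m and 2√(Dt) = 2√(0.058 × 1000) = 15.23 m.
Argument (x−vt)/(2√(Dt)) = (52 − 54)/15.23 = -0.1313; ½·erfc(-0.1313) = 0.5737.
C = 32 × 0.5737 = 18.4 mg/L.

18.4 mg/L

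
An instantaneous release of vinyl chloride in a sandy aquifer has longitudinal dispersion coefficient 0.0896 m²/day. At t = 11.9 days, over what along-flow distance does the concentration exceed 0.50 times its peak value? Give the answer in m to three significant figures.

3.44 m

The plume is Gaussian with σ = √(2Dt) = √(2 × 0.0896 × 11.9) = 1.460 m.
C/C_peak = exp(−Δx²/(2σ²)) = 0.50 ⇒ Δx = σ·√(−2 ln 0.50) = 1.460 × 1.177 = 1.718 m.
Width = 2Δx = 3.44 m.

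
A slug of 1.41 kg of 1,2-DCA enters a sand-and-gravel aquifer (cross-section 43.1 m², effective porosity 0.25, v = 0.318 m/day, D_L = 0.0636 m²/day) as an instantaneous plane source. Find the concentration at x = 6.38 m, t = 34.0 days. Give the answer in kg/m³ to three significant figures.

For an instantaneous plane source, C(x,t) = M/(n_e·A·√(4πDt)) · exp(−(x−vt)²/(4Dt)), with n_e·A the pore (flow) area.
Plume center vt = 0.318 × 34.0 = 10.812 m, so the well at 6.38 m is 4.432 m upgradient of the peak.
√(4πDt) = 5.213 m, giving peak height M/(n_e·A·√(4πDt)) = 1.41/(0.25 × 43.1 × 5.213) = 0.02510 kg/m³.
(x−vt)²/(4Dt) = (-4.432)²/(4 × 0.0636 × 34.0) = 2.271; exp(−2.271) = 0.1032.
C = 0.02510 × 0.1032 = 0.00259 kg/m³.

0.00259 kg/m³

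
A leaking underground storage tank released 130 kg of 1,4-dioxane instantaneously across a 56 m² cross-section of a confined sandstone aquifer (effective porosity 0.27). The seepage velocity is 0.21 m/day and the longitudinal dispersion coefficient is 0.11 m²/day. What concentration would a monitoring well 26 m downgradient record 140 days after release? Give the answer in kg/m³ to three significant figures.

0.512 kg/m³

For an instantaneous plane source, C(x,t) = M/(n_e·A·√(4πDt)) · exp(−(x−vt)²/(4Dt)), with n_e·A the pore (flow) area.
Plume center vt = 0.21 × 140 = 29.4 m, so the well at 26 m is 3.4 m upgradient of the peak.
√(4πDt) = 13.91 m, giving peak height M/(n_e·A·√(4πDt)) = 130/(0.27 × 56 × 13.91) = 0.6181 kg/m³.
(x−vt)²/(4Dt) = (-3.4)²/(4 × 0.11 × 140) = 0.1877; exp(−0.1877) = 0.8289.
C = 0.6181 × 0.8289 = 0.512 kg/m³.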